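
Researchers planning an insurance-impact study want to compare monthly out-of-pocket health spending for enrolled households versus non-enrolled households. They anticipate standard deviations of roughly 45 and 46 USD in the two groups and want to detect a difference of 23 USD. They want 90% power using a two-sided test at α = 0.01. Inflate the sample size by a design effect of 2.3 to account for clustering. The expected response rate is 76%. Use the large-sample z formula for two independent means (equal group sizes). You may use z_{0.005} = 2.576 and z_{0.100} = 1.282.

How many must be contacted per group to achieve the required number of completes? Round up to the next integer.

n = (z_{α/2} + z_β)² · (σ₁² + σ₂²) / δ²
  = (2.576 + 1.282)² · (45² + 46² = 4141) / 23²
  = 14.8842 · 4141 / 529
  = 116.51
Design effect: 2.3 × 116.51 = 267.98.
Adjust for 76% response: 267.98 / 0.76 = 352.60.
Round up → n = 353 per group.

n = 353 per group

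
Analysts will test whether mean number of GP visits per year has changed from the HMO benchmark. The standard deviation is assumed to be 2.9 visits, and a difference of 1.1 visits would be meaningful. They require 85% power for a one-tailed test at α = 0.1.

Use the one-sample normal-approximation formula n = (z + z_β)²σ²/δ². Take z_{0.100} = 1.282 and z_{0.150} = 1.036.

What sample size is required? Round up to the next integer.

n = 38

n = (z_α + z_β)² · σ² / δ²
  = (1.282 + 1.036)² · 2.9² / 1.1²
  = 5.3731 · 8.41 / 1.21
  = 37.35
Round up → n = 38.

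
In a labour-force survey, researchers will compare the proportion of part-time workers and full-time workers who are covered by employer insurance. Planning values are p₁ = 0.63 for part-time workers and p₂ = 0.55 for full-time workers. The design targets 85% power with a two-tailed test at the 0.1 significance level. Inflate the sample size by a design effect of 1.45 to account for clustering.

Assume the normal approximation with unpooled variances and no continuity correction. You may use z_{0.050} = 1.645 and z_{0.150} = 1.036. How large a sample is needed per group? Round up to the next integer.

n = (z_{α/2} + z_β)² · [p₁(1−p₁) + p₂(1−p₂)] / (p₁ − p₂)²
  = (1.645 + 1.036)² · (0.63·0.37 + 0.55·0.45) / (0.08)²
  = (2.681)² · (0.2331 + 0.2475) / 0.0064
  = 7.1878 · 0.4806 / 0.0064
  = 539.76
Design effect: 1.45 × 539.76 = 782.65.
Round up → n = 783 per group.

n = 783 per group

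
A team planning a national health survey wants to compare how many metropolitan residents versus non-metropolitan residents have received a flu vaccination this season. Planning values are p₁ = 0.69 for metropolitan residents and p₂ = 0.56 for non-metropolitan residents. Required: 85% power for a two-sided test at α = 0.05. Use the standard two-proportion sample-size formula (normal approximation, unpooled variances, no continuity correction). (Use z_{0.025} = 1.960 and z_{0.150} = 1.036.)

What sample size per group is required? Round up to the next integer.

n = (z_{α/2} + z_β)² · [p₁(1−p₁) + p₂(1−p₂)] / (p₁ − p₂)²
  = (1.960 + 1.036)² · (0.69·0.31 + 0.56·0.44) / (0.13)²
  = (2.996)² · (0.2139 + 0.2464) / 0.0169
  = 8.9760 · 0.4603 / 0.0169
  = 244.48
Round up → n = 245 per group.

n = 245 per group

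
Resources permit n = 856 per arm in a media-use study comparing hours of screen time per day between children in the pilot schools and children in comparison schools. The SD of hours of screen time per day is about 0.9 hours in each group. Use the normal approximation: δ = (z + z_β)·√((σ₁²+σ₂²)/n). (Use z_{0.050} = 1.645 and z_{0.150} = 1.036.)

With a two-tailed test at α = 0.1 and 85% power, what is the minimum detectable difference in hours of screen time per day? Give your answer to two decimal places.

Minimum detectable difference ≈ 0.12 hours

δ = (z_{α/2} + z_β) · √((σ₁²+σ₂²)/n)
  = (1.645 + 1.036) · √(1.62/856)
  = 2.681 · √0.00189
  = 2.681 · 0.0435
  = 0.1166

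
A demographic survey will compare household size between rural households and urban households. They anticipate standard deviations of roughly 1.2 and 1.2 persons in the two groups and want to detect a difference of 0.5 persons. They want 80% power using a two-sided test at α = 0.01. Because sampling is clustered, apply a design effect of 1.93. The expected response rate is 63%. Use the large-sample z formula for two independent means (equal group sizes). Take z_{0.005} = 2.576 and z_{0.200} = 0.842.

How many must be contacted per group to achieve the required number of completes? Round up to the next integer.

n = (z_{α/2} + z_β)² · (σ₁² + σ₂²) / δ²
  = (2.576 + 0.842)² · (1.2² + 1.2² = 2.88) / 0.5²
  = 11.6827 · 2.88 / 0.25
  = 134.58
Design effect: 1.93 × 134.58 = 259.75.
Adjust for 63% response: 259.75 / 0.63 = 412.30.
Round up → n = 413 per group.

n = 413 per group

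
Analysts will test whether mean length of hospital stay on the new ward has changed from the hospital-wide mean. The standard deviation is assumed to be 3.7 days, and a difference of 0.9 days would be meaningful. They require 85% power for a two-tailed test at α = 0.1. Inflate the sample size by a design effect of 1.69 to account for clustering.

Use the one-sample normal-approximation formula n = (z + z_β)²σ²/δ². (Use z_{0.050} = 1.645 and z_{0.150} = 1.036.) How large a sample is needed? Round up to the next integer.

n = 206

n = (z_{α/2} + z_β)² · σ² / δ²
  = (1.645 + 1.036)² · 3.7² / 0.9²
  = 7.1878 · 13.69 / 0.81
  = 121.48
Design effect: 1.69 × 121.48 = 205.30.
Round up → n = 206.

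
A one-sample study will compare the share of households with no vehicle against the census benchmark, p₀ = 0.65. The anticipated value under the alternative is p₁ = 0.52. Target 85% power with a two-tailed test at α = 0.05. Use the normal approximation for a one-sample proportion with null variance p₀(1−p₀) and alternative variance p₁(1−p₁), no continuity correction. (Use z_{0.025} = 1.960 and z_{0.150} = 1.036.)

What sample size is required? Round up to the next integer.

n = [z_{α/2}·√(p₀q₀) + z_β·√(p₁q₁)]² / (p₁ − p₀)²
  = [1.960·√(0.65·0.35) + 1.036·√(0.52·0.48)]² / (-0.13)²
  = [1.960·0.4770 + 1.036·0.4996]² / 0.0169
  = [1.4524]² / 0.0169
  = 124.83
Round up → n = 125.

n = 125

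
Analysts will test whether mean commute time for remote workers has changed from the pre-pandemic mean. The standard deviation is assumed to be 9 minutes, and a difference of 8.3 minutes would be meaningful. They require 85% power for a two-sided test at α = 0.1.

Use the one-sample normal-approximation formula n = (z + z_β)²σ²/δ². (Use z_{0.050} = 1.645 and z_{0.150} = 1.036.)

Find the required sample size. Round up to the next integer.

n = (z_{α/2} + z_β)² · σ² / δ²
  = (1.645 + 1.036)² · 9² / 8.3²
  = 7.1878 · 81 / 68.89
  = 8.45
Round up → n = 9.

n = 9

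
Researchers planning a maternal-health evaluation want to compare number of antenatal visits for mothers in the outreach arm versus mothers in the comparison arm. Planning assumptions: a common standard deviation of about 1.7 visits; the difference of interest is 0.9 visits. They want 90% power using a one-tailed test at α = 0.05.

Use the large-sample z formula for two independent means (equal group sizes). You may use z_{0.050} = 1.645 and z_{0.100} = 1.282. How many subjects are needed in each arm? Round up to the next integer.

n = 62 per group

n = (z_α + z_β)² · (σ₁² + σ₂²) / δ²
  = (1.645 + 1.282)² · (2·1.7² = 5.78) / 0.9²
  = 8.5673 · 5.78 / 0.81
  = 61.13
Round up → n = 62 per group.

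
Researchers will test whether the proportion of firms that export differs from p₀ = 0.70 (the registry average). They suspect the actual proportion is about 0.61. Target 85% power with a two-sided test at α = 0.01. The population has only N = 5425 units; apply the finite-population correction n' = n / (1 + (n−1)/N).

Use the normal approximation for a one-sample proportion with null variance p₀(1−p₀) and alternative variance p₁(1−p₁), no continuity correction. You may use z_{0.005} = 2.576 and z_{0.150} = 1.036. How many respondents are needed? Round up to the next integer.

n = [z_{α/2}·√(p₀q₀) + z_β·√(p₁q₁)]² / (p₁ − p₀)²
  = [2.576·√(0.70·0.30) + 1.036·√(0.61·0.39)]² / (-0.09)²
  = [2.576·0.4583 + 1.036·0.4877]² / 0.0081
  = [1.6858]² / 0.0081
  = 350.85
Finite-population correction (N = 5425): 350.85 / (1 + (350.85 − 1)/5425) = 329.59.
Round up → n = 330.

n = 330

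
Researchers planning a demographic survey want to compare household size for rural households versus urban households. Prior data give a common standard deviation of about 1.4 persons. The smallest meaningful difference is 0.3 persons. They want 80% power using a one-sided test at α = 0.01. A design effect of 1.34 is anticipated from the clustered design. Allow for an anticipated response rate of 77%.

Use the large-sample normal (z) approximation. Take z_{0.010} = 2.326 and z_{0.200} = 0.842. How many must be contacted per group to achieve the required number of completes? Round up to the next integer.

n = (z_α + z_β)² · (σ₁² + σ₂²) / δ²
  = (2.326 + 0.842)² · (2·1.4² = 3.92) / 0.3²
  = 10.0362 · 3.92 / 0.09
  = 437.13
Design effect: 1.34 × 437.13 = 585.76.
Adjust for 77% response: 585.76 / 0.77 = 760.73.
Round up → n = 761 per group.

n = 761 per group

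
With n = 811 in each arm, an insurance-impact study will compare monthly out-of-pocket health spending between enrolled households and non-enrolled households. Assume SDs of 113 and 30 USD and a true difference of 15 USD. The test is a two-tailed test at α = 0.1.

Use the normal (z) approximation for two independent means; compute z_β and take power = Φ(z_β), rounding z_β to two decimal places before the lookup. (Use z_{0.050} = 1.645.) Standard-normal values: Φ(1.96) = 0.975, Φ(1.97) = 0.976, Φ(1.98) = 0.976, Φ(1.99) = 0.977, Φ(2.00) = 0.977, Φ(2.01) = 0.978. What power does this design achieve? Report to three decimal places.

z_β = δ·√(n/(σ₁²+σ₂²)) − z_{α/2}
    = 15 · √(811/13669) − 1.645
    = 15 · 0.24358 − 1.645
    = 3.6537 − 1.645 = 2.0087 → 2.01
Power = Φ(2.01) = 0.978.

Power ≈ 0.978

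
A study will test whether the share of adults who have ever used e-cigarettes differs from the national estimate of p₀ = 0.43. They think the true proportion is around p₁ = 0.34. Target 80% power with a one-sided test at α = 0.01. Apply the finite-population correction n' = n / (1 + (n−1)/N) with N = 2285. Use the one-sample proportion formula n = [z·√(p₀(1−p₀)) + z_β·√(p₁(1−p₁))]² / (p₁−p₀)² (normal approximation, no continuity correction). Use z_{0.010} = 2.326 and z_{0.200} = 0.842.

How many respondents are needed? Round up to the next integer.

n = [z_α·√(p₀q₀) + z_β·√(p₁q₁)]² / (p₁ − p₀)²
  = [2.326·√(0.43·0.57) + 0.842·√(0.34·0.66)]² / (-0.09)²
  = [2.326·0.4951 + 0.842·0.4737]² / 0.0081
  = [1.5504]² / 0.0081
  = 296.76
Finite-population correction (N = 2285): 296.76 / (1 + (296.76 − 1)/2285) = 262.75.
Round up → n = 263.

n = 263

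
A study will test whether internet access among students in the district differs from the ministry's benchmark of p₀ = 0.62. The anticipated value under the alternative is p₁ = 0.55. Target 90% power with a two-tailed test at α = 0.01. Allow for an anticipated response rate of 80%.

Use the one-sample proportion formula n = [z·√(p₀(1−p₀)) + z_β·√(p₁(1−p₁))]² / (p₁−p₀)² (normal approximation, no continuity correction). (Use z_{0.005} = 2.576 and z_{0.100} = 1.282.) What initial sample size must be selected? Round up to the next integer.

n = 910

n = [z_{α/2}·√(p₀q₀) + z_β·√(p₁q₁)]² / (p₁ − p₀)²
  = [2.576·√(0.62·0.38) + 1.282·√(0.55·0.45)]² / (-0.07)²
  = [2.576·0.4854 + 1.282·0.4975]² / 0.0049
  = [1.8881]² / 0.0049
  = 727.57
Adjust for 80% response: 727.57 / 0.80 = 909.46.
Round up → n = 910.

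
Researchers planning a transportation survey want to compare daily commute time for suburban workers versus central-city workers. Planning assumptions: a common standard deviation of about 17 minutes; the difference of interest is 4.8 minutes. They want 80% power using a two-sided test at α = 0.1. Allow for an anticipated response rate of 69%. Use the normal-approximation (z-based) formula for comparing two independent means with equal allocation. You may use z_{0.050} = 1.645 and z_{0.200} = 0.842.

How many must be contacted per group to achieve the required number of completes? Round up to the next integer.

n = 225 per group

n = (z_{α/2} + z_β)² · (σ₁² + σ₂²) / δ²
  = (1.645 + 0.842)² · (2·17² = 578) / 4.8²
  = 6.1852 · 578 / 23.04
  = 155.17
Adjust for 69% response: 155.17 / 0.69 = 224.88.
Round up → n = 225 per group.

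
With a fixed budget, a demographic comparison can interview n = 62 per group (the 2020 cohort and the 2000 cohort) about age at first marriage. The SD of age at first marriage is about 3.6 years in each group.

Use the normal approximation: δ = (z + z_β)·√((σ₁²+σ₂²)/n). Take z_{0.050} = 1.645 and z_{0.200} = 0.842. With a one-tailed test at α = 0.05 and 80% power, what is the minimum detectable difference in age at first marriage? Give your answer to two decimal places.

Minimum detectable difference ≈ 1.61 years

δ = (z_α + z_β) · √((σ₁²+σ₂²)/n)
  = (1.645 + 0.842) · √(25.92/62)
  = 2.487 · √0.41806
  = 2.487 · 0.6466
  = 1.6080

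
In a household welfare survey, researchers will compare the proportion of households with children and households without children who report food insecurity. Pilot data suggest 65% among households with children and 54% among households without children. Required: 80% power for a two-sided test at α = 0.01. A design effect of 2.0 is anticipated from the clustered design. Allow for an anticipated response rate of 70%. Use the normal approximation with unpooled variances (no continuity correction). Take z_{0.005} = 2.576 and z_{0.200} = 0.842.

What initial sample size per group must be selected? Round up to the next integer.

n = (z_{α/2} + z_β)² · [p₁(1−p₁) + p₂(1−p₂)] / (p₁ − p₂)²
  = (2.576 + 0.842)² · (0.65·0.35 + 0.54·0.46) / (0.11)²
  = (3.418)² · (0.2275 + 0.2484) / 0.0121
  = 11.6827 · 0.4759 / 0.0121
  = 459.49
Design effect: 2.0 × 459.49 = 918.98.
Adjust for 70% response: 918.98 / 0.70 = 1312.82.
Round up → n = 1313 per group.

n = 1313 per group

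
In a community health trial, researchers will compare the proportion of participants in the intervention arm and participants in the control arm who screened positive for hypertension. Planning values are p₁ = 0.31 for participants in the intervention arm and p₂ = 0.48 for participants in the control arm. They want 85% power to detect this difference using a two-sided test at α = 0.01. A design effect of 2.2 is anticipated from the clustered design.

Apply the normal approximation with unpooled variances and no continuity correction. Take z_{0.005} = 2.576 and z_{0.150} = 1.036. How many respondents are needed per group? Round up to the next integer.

n = 461 per group

n = (z_{α/2} + z_β)² · [p₁(1−p₁) + p₂(1−p₂)] / (p₁ − p₂)²
  = (2.576 + 1.036)² · (0.31·0.69 + 0.48·0.52) / (-0.17)²
  = (3.612)² · (0.2139 + 0.2496) / 0.0289
  = 13.0465 · 0.4635 / 0.0289
  = 209.24
Design effect: 2.2 × 209.24 = 460.33.
Round up → n = 461 per group.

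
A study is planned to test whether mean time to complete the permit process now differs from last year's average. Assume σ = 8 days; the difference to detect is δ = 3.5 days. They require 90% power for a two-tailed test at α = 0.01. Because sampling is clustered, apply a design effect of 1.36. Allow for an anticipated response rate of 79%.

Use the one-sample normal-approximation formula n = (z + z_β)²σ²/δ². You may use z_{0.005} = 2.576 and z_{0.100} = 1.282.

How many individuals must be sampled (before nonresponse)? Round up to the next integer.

n = (z_{α/2} + z_β)² · σ² / δ²
  = (2.576 + 1.282)² · 8² / 3.5²
  = 14.8842 · 64 / 12.25
  = 77.76
Design effect: 1.36 × 77.76 = 105.76.
Adjust for 79% response: 105.76 / 0.79 = 133.87.
Round up → n = 134.

n = 134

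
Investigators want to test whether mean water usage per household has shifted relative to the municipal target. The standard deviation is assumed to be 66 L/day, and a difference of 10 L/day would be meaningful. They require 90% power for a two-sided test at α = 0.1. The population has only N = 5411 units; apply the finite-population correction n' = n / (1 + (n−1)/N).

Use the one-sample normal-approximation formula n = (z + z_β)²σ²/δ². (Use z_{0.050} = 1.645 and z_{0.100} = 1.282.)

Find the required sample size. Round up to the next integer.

n = (z_{α/2} + z_β)² · σ² / δ²
  = (1.645 + 1.282)² · 66² / 10²
  = 8.5673 · 4356 / 100
  = 373.19
Finite-population correction (N = 5411): 373.19 / (1 + (373.19 − 1)/5411) = 349.18.
Round up → n = 350.

n = 350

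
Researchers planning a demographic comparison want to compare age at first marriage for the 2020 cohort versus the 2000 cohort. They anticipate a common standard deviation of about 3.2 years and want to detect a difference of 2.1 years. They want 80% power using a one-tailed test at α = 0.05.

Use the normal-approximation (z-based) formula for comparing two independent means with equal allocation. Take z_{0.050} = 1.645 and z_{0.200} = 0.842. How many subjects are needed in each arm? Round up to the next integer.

n = (z_α + z_β)² · (σ₁² + σ₂²) / δ²
  = (1.645 + 0.842)² · (2·3.2² = 20.48) / 2.1²
  = 6.1852 · 20.48 / 4.41
  = 28.72
Round up → n = 29 per group.

n = 29 per group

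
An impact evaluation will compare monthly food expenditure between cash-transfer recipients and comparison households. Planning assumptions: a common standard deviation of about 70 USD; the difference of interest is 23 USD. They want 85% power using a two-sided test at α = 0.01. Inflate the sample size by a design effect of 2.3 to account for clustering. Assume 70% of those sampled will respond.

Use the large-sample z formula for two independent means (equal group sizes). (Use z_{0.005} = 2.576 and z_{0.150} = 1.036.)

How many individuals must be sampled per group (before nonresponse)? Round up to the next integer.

n = (z_{α/2} + z_β)² · (σ₁² + σ₂²) / δ²
  = (2.576 + 1.036)² · (2·70² = 9800) / 23²
  = 13.0465 · 9800 / 529
  = 241.69
Design effect: 2.3 × 241.69 = 555.90.
Adjust for 70% response: 555.90 / 0.70 = 794.14.
Round up → n = 795 per group.

n = 795 per group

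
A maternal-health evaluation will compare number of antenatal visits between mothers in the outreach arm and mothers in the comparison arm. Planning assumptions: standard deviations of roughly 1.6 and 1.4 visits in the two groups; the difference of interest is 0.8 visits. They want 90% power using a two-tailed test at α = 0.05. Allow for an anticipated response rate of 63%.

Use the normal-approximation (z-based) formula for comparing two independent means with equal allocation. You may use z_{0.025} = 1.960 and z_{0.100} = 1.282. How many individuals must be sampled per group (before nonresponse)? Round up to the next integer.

n = (z_{α/2} + z_β)² · (σ₁² + σ₂²) / δ²
  = (1.960 + 1.282)² · (1.6² + 1.4² = 4.52) / 0.8²
  = 10.5106 · 4.52 / 0.64
  = 74.23
Adjust for 63% response: 74.23 / 0.63 = 117.83.
Round up → n = 118 per group.

n = 118 per group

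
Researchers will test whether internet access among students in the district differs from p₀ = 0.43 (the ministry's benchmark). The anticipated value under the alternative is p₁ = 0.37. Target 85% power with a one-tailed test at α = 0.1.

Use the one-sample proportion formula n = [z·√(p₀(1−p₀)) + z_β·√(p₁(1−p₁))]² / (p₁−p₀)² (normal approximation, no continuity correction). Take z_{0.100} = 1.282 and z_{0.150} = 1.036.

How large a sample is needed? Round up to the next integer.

n = 358

n = [z_α·√(p₀q₀) + z_β·√(p₁q₁)]² / (p₁ − p₀)²
  = [1.282·√(0.43·0.57) + 1.036·√(0.37·0.63)]² / (-0.06)²
  = [1.282·0.4951 + 1.036·0.4828]² / 0.0036
  = [1.1349]² / 0.0036
  = 357.76
Round up → n = 358.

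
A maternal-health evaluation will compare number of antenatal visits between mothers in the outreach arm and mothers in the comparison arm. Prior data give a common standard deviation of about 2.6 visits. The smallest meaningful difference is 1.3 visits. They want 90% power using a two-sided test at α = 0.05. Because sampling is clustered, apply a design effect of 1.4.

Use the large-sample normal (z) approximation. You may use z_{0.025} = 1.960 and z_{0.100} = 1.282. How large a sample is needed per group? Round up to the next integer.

n = (z_{α/2} + z_β)² · (σ₁² + σ₂²) / δ²
  = (1.960 + 1.282)² · (2·2.6² = 13.52) / 1.3²
  = 10.5106 · 13.52 / 1.69
  = 84.08
Design effect: 1.4 × 84.08 = 117.72.
Round up → n = 118 per group.

n = 118 per group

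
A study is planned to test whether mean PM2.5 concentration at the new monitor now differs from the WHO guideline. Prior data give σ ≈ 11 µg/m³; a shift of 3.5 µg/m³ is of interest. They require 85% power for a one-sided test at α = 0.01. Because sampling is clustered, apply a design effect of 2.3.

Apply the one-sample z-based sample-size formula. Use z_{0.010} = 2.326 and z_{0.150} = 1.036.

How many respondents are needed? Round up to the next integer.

n = (z_α + z_β)² · σ² / δ²
  = (2.326 + 1.036)² · 11² / 3.5²
  = 11.3030 · 121 / 12.25
  = 111.65
Design effect: 2.3 × 111.65 = 256.79.
Round up → n = 257.

n = 257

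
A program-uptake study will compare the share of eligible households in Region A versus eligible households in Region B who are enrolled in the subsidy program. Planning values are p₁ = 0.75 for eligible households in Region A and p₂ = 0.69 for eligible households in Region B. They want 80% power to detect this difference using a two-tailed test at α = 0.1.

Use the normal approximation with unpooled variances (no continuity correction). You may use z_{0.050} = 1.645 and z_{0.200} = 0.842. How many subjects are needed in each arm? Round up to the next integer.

n = (z_{α/2} + z_β)² · [p₁(1−p₁) + p₂(1−p₂)] / (p₁ − p₂)²
  = (1.645 + 0.842)² · (0.75·0.25 + 0.69·0.31) / (0.06)²
  = (2.487)² · (0.1875 + 0.2139) / 0.0036
  = 6.1852 · 0.4014 / 0.0036
  = 689.65
Round up → n = 690 per group.

n = 690 per group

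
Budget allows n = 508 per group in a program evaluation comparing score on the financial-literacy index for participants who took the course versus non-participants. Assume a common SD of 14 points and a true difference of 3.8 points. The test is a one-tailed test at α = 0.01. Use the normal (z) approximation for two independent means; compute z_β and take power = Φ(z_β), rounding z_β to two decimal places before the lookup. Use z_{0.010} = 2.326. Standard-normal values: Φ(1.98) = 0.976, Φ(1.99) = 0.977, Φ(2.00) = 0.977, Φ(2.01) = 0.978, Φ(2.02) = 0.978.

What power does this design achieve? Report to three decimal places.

z_β = δ·√(n/(σ₁²+σ₂²)) − z_α
    = 3.8 · √(508/392) − 2.326
    = 3.8 · 1.13838 − 2.326
    = 4.3259 − 2.326 = 1.9999 → 2.00
Power = Φ(2.00) = 0.977.

Power ≈ 0.977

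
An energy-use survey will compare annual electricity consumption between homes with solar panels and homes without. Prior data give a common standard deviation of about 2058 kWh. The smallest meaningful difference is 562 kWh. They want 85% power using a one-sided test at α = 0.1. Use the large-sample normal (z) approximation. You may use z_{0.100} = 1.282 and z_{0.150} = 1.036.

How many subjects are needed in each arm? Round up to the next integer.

n = (z_α + z_β)² · (σ₁² + σ₂²) / δ²
  = (1.282 + 1.036)² · (2·2058² = 8470728) / 562²
  = 5.3731 · 8470728 / 315844
  = 144.10
Round up → n = 145 per group.

n = 145 per group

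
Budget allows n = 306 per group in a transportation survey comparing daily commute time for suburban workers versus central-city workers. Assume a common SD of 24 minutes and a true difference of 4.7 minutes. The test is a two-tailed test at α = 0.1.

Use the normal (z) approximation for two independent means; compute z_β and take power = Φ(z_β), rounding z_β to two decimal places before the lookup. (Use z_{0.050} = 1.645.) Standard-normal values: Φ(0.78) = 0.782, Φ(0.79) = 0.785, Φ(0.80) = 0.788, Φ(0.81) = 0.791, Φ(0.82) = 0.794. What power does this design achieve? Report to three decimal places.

z_β = δ·√(n/(σ₁²+σ₂²)) − z_{α/2}
    = 4.7 · √(306/1152) − 1.645
    = 4.7 · 0.51539 − 1.645
    = 2.4223 − 1.645 = 0.7773 → 0.78
Power = Φ(0.78) = 0.782.

Power ≈ 0.782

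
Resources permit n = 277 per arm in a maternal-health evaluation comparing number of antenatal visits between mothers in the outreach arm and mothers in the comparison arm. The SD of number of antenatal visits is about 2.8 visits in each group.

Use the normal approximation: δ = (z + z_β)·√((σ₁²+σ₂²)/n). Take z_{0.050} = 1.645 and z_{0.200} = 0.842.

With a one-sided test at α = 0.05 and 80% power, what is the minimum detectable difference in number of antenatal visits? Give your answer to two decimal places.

Minimum detectable difference ≈ 0.59 visits

δ = (z_α + z_β) · √((σ₁²+σ₂²)/n)
  = (1.645 + 0.842) · √(15.68/277)
  = 2.487 · √0.05661
  = 2.487 · 0.2379
  = 0.5917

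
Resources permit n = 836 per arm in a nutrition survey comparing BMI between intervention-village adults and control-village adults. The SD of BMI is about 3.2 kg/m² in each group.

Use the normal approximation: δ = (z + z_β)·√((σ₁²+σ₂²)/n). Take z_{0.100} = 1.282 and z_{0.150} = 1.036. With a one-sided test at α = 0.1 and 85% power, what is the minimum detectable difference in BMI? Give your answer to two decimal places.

δ = (z_α + z_β) · √((σ₁²+σ₂²)/n)
  = (1.282 + 1.036) · √(20.48/836)
  = 2.318 · √0.0245
  = 2.318 · 0.1565
  = 0.3628

Minimum detectable difference ≈ 0.36 kg/m²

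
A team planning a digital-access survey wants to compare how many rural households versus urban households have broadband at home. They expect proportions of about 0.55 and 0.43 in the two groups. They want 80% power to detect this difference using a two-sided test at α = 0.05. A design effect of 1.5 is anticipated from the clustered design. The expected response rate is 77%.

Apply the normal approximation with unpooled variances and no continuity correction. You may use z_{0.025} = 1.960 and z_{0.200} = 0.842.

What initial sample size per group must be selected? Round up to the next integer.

n = (z_{α/2} + z_β)² · [p₁(1−p₁) + p₂(1−p₂)] / (p₁ − p₂)²
  = (1.960 + 0.842)² · (0.55·0.45 + 0.43·0.57) / (0.12)²
  = (2.802)² · (0.2475 + 0.2451) / 0.0144
  = 7.8512 · 0.4926 / 0.0144
  = 268.58
Design effect: 1.5 × 268.58 = 402.86.
Adjust for 77% response: 402.86 / 0.77 = 523.20.
Round up → n = 524 per group.

n = 524 per group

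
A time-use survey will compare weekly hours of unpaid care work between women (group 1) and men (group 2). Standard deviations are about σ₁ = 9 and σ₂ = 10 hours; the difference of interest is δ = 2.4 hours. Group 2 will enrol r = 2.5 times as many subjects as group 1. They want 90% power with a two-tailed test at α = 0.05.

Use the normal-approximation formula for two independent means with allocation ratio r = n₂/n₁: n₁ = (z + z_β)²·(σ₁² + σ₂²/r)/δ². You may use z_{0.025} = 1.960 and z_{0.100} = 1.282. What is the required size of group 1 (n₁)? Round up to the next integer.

n₁ = 221

n₁ = (z_{α/2} + z_β)² · (σ₁² + σ₂²/r) / δ²
   = (1.960 + 1.282)² · (9² + 10²/2.5) / 2.4²
   = 10.5106 · (81 + 40) / 5.76
   = 10.5106 · 121 / 5.76
   = 220.79
Round up → n₁ = 221; n₂ = r·n₁ = 2.5 × 221 = 553.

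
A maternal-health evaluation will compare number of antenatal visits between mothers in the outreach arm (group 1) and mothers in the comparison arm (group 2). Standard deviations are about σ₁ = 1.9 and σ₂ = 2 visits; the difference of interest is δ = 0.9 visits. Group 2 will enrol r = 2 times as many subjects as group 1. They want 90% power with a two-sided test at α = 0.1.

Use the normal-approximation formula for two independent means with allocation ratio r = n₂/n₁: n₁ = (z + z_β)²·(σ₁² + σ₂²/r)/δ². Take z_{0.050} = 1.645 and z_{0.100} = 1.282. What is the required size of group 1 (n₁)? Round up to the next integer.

n₁ = 60

n₁ = (z_{α/2} + z_β)² · (σ₁² + σ₂²/r) / δ²
   = (1.645 + 1.282)² · (1.9² + 2²/2) / 0.9²
   = 8.5673 · (3.61 + 2) / 0.81
   = 8.5673 · 5.61 / 0.81
   = 59.34
Round up → n₁ = 60; n₂ = r·n₁ = 2 × 60 = 120.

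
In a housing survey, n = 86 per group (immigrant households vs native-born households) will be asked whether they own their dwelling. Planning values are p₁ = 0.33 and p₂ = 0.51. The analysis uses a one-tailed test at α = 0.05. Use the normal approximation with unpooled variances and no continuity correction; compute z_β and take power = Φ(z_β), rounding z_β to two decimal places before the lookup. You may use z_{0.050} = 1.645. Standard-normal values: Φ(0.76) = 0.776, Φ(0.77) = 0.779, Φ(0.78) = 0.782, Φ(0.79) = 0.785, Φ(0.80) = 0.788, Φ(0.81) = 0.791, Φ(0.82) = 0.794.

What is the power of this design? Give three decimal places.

Power ≈ 0.785

z_β = |p₁−p₂|·√(n/[p₁q₁+p₂q₂]) − z_α
    = 0.18 · √(86/0.4710) − 1.645
    = 0.18 · 13.5126 − 1.645
    = 2.4323 − 1.645 = 0.7873 → 0.79
Power = Φ(0.79) = 0.785.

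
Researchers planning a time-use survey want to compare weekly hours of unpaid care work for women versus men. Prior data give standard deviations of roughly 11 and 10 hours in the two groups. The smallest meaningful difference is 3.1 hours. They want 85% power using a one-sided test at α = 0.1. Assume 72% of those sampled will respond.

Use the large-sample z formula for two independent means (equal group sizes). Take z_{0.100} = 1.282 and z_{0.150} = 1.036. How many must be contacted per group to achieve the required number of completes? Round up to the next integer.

n = 172 per group

n = (z_α + z_β)² · (σ₁² + σ₂²) / δ²
  = (1.282 + 1.036)² · (11² + 10² = 221) / 3.1²
  = 5.3731 · 221 / 9.61
  = 123.57
Adjust for 72% response: 123.57 / 0.72 = 171.62.
Round up → n = 172 per group.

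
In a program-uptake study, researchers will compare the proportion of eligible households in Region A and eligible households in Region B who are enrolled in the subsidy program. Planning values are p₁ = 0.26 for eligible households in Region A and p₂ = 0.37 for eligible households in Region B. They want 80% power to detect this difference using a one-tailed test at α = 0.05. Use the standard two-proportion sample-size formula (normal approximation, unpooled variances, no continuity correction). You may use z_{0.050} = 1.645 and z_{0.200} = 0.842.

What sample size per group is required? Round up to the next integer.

n = 218 per group

n = (z_α + z_β)² · [p₁(1−p₁) + p₂(1−p₂)] / (p₁ − p₂)²
  = (1.645 + 0.842)² · (0.26·0.74 + 0.37·0.63) / (-0.11)²
  = (2.487)² · (0.1924 + 0.2331) / 0.0121
  = 6.1852 · 0.4255 / 0.0121
  = 217.50
Round up → n = 218 per group.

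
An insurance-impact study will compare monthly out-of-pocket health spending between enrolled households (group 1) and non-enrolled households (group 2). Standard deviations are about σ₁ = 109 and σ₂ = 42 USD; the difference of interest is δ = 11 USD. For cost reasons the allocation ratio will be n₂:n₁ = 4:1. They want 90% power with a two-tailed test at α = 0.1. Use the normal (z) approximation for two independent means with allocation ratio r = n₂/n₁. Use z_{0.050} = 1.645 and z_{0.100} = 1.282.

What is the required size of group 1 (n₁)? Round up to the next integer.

n₁ = 873

n₁ = (z_{α/2} + z_β)² · (σ₁² + σ₂²/r) / δ²
   = (1.645 + 1.282)² · (109² + 42²/4) / 11²
   = 8.5673 · (11881 + 441) / 121
   = 8.5673 · 12322 / 121
   = 872.45
Round up → n₁ = 873; n₂ = r·n₁ = 4 × 873 = 3492.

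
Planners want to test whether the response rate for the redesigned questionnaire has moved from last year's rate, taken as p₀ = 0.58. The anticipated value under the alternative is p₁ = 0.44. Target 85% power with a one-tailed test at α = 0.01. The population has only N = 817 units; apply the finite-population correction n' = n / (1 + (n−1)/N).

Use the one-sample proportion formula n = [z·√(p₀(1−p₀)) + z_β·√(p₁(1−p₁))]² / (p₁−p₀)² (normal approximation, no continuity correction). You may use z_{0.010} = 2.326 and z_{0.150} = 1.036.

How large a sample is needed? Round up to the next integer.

n = [z_α·√(p₀q₀) + z_β·√(p₁q₁)]² / (p₁ − p₀)²
  = [2.326·√(0.58·0.42) + 1.036·√(0.44·0.56)]² / (-0.14)²
  = [2.326·0.4936 + 1.036·0.4964]² / 0.0196
  = [1.6623]² / 0.0196
  = 140.98
Finite-population correction (N = 817): 140.98 / (1 + (140.98 − 1)/817) = 120.36.
Round up → n = 121.

n = 121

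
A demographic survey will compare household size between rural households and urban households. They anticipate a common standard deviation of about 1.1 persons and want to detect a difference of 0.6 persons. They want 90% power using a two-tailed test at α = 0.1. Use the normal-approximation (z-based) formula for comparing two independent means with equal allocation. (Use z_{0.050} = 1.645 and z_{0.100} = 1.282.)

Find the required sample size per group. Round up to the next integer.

n = (z_{α/2} + z_β)² · (σ₁² + σ₂²) / δ²
  = (1.645 + 1.282)² · (2·1.1² = 2.42) / 0.6²
  = 8.5673 · 2.42 / 0.36
  = 57.59
Round up → n = 58 per group.

n = 58 per group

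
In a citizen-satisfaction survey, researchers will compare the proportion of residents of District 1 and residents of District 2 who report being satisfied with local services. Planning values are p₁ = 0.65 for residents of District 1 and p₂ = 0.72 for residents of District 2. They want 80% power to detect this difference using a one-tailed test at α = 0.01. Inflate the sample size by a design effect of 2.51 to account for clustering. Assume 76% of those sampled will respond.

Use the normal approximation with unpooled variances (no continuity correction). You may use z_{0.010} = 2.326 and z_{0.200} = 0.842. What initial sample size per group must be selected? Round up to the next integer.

n = 2903 per group

n = (z_α + z_β)² · [p₁(1−p₁) + p₂(1−p₂)] / (p₁ − p₂)²
  = (2.326 + 0.842)² · (0.65·0.35 + 0.72·0.28) / (-0.07)²
  = (3.168)² · (0.2275 + 0.2016) / 0.0049
  = 10.0362 · 0.4291 / 0.0049
  = 878.89
Design effect: 2.51 × 878.89 = 2206.01.
Adjust for 76% response: 2206.01 / 0.76 = 2902.64.
Round up → n = 2903 per group.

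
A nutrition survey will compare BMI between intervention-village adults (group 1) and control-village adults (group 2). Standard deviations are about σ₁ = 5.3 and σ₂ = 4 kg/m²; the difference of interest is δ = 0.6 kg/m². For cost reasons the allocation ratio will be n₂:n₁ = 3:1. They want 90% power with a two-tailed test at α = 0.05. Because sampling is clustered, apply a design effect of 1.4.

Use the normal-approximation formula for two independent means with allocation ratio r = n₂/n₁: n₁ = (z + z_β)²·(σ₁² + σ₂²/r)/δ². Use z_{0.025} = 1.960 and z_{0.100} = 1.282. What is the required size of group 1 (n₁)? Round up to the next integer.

n₁ = (z_{α/2} + z_β)² · (σ₁² + σ₂²/r) / δ²
   = (1.960 + 1.282)² · (5.3² + 4²/3) / 0.6²
   = 10.5106 · (28.09 + 5.3333) / 0.36
   = 10.5106 · 33.4233 / 0.36
   = 975.83
Design effect: 1.4 × 975.83 = 1366.16.
Round up → n₁ = 1367; n₂ = r·n₁ = 3 × 1367 = 4101.

n₁ = 1367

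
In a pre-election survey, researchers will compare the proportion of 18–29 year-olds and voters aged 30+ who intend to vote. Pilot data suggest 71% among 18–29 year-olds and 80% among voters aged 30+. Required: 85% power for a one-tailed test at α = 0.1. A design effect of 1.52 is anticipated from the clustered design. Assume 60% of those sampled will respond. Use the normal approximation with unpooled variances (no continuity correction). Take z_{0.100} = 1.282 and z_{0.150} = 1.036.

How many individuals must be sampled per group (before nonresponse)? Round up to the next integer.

n = 615 per group

n = (z_α + z_β)² · [p₁(1−p₁) + p₂(1−p₂)] / (p₁ − p₂)²
  = (1.282 + 1.036)² · (0.71·0.29 + 0.80·0.20) / (-0.09)²
  = (2.318)² · (0.2059 + 0.1600) / 0.0081
  = 5.3731 · 0.3659 / 0.0081
  = 242.72
Design effect: 1.52 × 242.72 = 368.93.
Adjust for 60% response: 368.93 / 0.60 = 614.89.
Round up → n = 615 per group.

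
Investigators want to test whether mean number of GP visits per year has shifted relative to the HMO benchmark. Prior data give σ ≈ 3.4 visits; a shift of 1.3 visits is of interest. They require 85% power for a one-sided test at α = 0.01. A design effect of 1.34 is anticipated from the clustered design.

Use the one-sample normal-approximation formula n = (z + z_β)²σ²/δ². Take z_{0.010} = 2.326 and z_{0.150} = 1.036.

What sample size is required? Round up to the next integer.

n = 104

n = (z_α + z_β)² · σ² / δ²
  = (2.326 + 1.036)² · 3.4² / 1.3²
  = 11.3030 · 11.56 / 1.69
  = 77.32
Design effect: 1.34 × 77.32 = 103.60.
Round up → n = 104.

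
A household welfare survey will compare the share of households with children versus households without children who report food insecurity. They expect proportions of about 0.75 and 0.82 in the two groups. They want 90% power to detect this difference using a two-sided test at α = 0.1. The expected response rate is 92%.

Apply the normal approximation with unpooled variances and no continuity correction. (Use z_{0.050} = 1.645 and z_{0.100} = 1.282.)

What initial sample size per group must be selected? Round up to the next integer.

n = (z_{α/2} + z_β)² · [p₁(1−p₁) + p₂(1−p₂)] / (p₁ − p₂)²
  = (1.645 + 1.282)² · (0.75·0.25 + 0.82·0.18) / (-0.07)²
  = (2.927)² · (0.1875 + 0.1476) / 0.0049
  = 8.5673 · 0.3351 / 0.0049
  = 585.90
Adjust for 92% response: 585.90 / 0.92 = 636.85.
Round up → n = 637 per group.

n = 637 per group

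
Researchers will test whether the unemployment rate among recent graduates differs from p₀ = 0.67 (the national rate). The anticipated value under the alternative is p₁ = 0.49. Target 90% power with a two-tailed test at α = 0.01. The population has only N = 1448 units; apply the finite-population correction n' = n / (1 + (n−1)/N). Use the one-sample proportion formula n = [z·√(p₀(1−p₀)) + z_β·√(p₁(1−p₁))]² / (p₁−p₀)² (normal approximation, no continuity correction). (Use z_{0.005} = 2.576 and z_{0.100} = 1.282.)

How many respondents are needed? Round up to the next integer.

n = [z_{α/2}·√(p₀q₀) + z_β·√(p₁q₁)]² / (p₁ − p₀)²
  = [2.576·√(0.67·0.33) + 1.282·√(0.49·0.51)]² / (-0.18)²
  = [2.576·0.4702 + 1.282·0.4999]² / 0.0324
  = [1.8521]² / 0.0324
  = 105.88
Finite-population correction (N = 1448): 105.88 / (1 + (105.88 − 1)/1448) = 98.73.
Round up → n = 99.

n = 99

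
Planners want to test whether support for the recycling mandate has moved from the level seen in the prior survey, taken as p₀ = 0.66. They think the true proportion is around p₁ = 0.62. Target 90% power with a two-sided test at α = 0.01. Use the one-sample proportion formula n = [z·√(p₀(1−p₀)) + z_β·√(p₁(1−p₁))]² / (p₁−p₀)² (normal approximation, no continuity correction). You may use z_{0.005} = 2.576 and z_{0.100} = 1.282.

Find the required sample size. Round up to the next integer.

n = [z_{α/2}·√(p₀q₀) + z_β·√(p₁q₁)]² / (p₁ − p₀)²
  = [2.576·√(0.66·0.34) + 1.282·√(0.62·0.38)]² / (-0.04)²
  = [2.576·0.4737 + 1.282·0.4854]² / 0.0016
  = [1.8425]² / 0.0016
  = 2121.84
Round up → n = 2122.

n = 2122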